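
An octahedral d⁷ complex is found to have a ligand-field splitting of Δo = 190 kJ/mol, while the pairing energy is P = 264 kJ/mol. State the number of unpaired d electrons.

3

Δo < P, so pairing is avoided: the ground state is high-spin.
That gives t2g^5 e_g^2.
Unpaired electrons: 3.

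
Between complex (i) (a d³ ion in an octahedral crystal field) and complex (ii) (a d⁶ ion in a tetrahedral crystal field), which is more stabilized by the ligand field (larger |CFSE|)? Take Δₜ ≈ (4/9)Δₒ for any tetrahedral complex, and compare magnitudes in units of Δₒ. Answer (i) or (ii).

(i): t2g^3 e_g^0, CFSE = -1.2Δₒ.
(ii): Tetrahedral fields are weak (Δₜ ≈ 4/9 Δₒ), so electrons fill high-spin; e³ t₂³, CFSE = -0.6Δₜ ≈ -0.27Δₒ.
So (i) has the larger |CFSE|.

(i)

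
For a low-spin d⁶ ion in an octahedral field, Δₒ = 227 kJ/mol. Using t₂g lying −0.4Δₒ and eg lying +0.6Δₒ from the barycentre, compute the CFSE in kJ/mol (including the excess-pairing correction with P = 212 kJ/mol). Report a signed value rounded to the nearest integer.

Configuration: t₂g⁶ eg⁰.
Orbital CFSE = 6(-0.4) + 0(0.6) = -2.4Δₒ = -2.4 × 227 = -545 kJ/mol.
Pairing penalty: 3 pairs vs 1 in the high-spin reference → 2 extra × P = 424 kJ/mol.
Overall CFSE = -545 + 424 = -121 kJ/mol.

-121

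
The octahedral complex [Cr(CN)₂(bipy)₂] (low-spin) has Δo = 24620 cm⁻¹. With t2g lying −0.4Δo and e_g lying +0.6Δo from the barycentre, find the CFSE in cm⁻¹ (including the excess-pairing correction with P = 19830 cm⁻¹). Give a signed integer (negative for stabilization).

Ligand charges: 2×(-1) from CN⁻ and 2×(+0) from bipy sum to -2; with overall charge +0, Cr is +2.
Cr sits in group 6; removing 2 electrons leaves Cr²⁺ with 6 − 2 = 4 d electrons.
Electron filling gives t2g^4 e_g^0.
Orbital CFSE = 4(-0.4) + 0(0.6) = -1.6Δo = -1.6 × 24620 = -39392 cm⁻¹.
High-spin d⁴ would be t2g^3 e_g^1 with 0 pairs; low-spin has 1, so 1 excess pair costs +1P = +19830 cm⁻¹.
Overall CFSE = -39392 + 19830 = -19562 cm⁻¹.

-19562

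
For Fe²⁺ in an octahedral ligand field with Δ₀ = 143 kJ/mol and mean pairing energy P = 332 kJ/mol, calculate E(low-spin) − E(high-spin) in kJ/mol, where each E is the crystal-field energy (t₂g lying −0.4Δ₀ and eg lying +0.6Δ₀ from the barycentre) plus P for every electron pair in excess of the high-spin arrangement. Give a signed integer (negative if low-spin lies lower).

Fe²⁺: group 8, so d-count = 8 − 2 = 6.
In the high-spin limit (t₂g⁴ eg²) the orbital term is -0.4Δ₀ = -57 kJ/mol, with no excess pairing.
Low-spin: t₂g⁶ eg⁰, orbital CFSE = -2.4Δ₀ = -343 kJ/mol; plus 2 excess pairs × P = +664 kJ/mol; total 321 kJ/mol.
E(LS) − E(HS) = 321 − (-57) = 378 kJ/mol.

378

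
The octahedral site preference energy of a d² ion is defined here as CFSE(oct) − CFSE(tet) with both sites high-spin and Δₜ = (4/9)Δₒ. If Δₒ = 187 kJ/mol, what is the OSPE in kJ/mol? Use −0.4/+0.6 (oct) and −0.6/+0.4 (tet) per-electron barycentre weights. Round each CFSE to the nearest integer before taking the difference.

-50

Octahedral (high-spin): t2g^2 e_g^0, CFSE = 2(−0.4) + 0(+0.6) = -0.8Δₒ = -0.8 × 187 = -150 kJ/mol.
Tetrahedral e^2 t2^0 gives -1.2Δₜ = -1.2 × (4/9) × 187 = -100 kJ/mol.
OSPE = CFSE(oct) − CFSE(tet) = -150 − (-100) = -50 kJ/mol.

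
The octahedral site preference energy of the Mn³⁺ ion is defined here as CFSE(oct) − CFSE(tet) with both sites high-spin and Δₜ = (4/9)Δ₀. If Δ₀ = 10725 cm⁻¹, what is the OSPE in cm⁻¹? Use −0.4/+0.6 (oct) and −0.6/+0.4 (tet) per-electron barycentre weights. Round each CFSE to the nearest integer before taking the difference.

Mn sits in group 7; removing 3 electrons leaves Mn³⁺ with 7 − 3 = 4 d electrons.
Octahedral (high-spin): t2g^3 e_g^1, CFSE = 3(−0.4) + 1(+0.6) = -0.6Δ₀ = -0.6 × 10725 = -6435 cm⁻¹.
In a tetrahedral site the filling is e^2 t2^2: CFSE(tet) = -0.4Δₜ = -0.4 × (4/9)(10725) = -1907 cm⁻¹.
OSPE = -6435 − (-1907) = -4528 cm⁻¹.

-4528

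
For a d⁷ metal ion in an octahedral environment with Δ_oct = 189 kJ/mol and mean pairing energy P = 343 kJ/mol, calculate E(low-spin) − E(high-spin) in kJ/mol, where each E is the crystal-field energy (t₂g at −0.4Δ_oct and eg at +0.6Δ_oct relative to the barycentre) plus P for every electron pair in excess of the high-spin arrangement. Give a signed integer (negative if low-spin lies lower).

High-spin: t₂g⁵ eg², CFSE = -0.8Δ_oct = -151 kJ/mol.
Low-spin t₂g⁶ eg¹ gives -1.8Δ_oct = -340 kJ/mol, but forming 1 extra pair costs 1P = 343 kJ/mol, so E(LS) = -340 + 343 = 3 kJ/mol.
The difference is 3 − (-151) = 154 kJ/mol, so high-spin lies lower.

154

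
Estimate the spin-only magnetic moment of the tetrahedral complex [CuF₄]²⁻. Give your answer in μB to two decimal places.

Each F⁻ contributes -1; 4 × (-1) = -4. With overall charge -2, Cu is in the +2 oxidation state.
Cu²⁺: group 11, so d-count = 11 − 2 = 9.
With tetrahedral geometry the complex is necessarily high-spin.
Configuration: e^4 t2^5 → 1 unpaired electron.
μ(spin-only) = √[1(1+2)] = √3 ≈ 1.73 μB.

1.73 μB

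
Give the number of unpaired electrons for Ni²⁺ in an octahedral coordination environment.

2

Group 10 minus oxidation state +2 gives a d⁸ configuration for Ni²⁺.
For octahedral d⁸ the high- and low-spin configurations coincide.
Configuration: t₂g⁶ eg², giving 2 unpaired electrons.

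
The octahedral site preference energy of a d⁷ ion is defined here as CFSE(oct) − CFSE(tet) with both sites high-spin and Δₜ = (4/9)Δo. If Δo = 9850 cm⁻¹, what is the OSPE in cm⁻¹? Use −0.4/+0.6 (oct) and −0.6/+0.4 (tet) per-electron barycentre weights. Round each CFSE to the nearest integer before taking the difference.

-2627

Octahedral high-spin t2g^5 e_g^2: CFSE = -0.8 × 9850 = -7880 cm⁻¹.
In a tetrahedral site the filling is e^4 t2^3: CFSE(tet) = -1.2Δₜ = -1.2 × (4/9)(9850) = -5253 cm⁻¹.
Subtracting, OSPE = -7880 − (-5253) = -2627 cm⁻¹.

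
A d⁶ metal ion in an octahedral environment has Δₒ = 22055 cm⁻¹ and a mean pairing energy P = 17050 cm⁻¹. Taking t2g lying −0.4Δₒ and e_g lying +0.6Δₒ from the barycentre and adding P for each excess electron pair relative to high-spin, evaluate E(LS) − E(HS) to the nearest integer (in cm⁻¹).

High-spin d⁶ fills as t2g^4 e_g^2 with CFSE 4(−0.4) + 2(+0.6) = -0.4Δₒ = -8822 cm⁻¹.
Low-spin t2g^6 e_g^0 gives -2.4Δₒ = -52932 cm⁻¹, but forming 2 extra pairs costs 2P = 34100 cm⁻¹, so E(LS) = -52932 + 34100 = -18832 cm⁻¹.
E(LS) − E(HS) = -18832 − (-8822) = -10010 cm⁻¹.

-10010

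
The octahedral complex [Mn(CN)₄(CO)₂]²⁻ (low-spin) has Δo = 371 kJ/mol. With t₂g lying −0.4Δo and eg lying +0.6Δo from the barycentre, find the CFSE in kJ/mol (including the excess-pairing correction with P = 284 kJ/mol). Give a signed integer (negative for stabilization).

Ligand charges: 4×(-1) from CN⁻ and 2×(+0) from CO sum to -4; with overall charge -2, Mn is +2.
Mn sits in group 7; removing 2 electrons leaves Mn²⁺ with 7 − 2 = 5 d electrons.
The d⁵ electrons fill as t₂g⁵ eg⁰.
Orbital CFSE = 5(-0.4) + 0(0.6) = -2.0Δo = -2.0 × 371 = -742 kJ/mol.
Relative to high-spin t₂g³ eg² (0 paired), the low-spin configuration has 2 additional pairs, contributing +2 × 284 = +568 kJ/mol.
Net CFSE = -742 + 568 = -174 kJ/mol.

-174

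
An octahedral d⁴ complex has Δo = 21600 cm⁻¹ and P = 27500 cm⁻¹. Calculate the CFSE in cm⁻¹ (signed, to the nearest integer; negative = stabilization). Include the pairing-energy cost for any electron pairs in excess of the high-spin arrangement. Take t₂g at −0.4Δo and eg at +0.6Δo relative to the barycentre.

-12960

Here Δo < P (21600 < 27500), so the high-spin state is favoured.
Filling d⁴ accordingly: t₂g³ eg¹.
Orbital CFSE = -0.6Δo = -0.6 × 21600 = -12960 cm⁻¹.
High-spin has no excess pairs, so no pairing correction applies.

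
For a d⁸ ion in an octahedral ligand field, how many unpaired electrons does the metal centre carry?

2

Configuration: t₂g⁶ eg², giving 2 unpaired electrons.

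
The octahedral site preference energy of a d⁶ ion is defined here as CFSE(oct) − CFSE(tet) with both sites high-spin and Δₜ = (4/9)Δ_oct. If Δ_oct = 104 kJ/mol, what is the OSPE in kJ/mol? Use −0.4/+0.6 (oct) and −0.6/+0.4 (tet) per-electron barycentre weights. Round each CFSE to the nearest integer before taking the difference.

-14

Octahedral (high-spin): t₂g⁴ eg², CFSE = 4(−0.4) + 2(+0.6) = -0.4Δ_oct = -0.4 × 104 = -42 kJ/mol.
Tetrahedral: e³ t₂³, CFSE = 3(−0.6) + 3(+0.4) = -0.6Δₜ = -0.6 × (4/9) × 104 = -28 kJ/mol.
Subtracting, OSPE = -42 − (-28) = -14 kJ/mol.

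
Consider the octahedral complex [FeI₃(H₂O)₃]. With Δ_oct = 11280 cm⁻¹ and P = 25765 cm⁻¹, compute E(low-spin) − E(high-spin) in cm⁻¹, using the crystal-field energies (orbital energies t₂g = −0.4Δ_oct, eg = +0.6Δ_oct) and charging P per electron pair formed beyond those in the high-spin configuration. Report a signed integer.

Ligand charges: 3×(-1) from I⁻ and 3×(+0) from H₂O sum to -3; with overall charge +0, Fe is +3.
Fe is in group 8, so Fe³⁺ is d⁵ (8 − 3 = 5).
In the high-spin limit (t₂g³ eg²) the orbital term is 0.0Δ_oct = 0 cm⁻¹, with no excess pairing.
For low-spin the configuration is t₂g⁵ eg⁰: orbital energy -2.0 × 11280 = -22560 cm⁻¹, and 2 additional pairs relative to high-spin add 51530 cm⁻¹, giving 28970 cm⁻¹.
Thus E(LS) − E(HS) = 28970 cm⁻¹.

28970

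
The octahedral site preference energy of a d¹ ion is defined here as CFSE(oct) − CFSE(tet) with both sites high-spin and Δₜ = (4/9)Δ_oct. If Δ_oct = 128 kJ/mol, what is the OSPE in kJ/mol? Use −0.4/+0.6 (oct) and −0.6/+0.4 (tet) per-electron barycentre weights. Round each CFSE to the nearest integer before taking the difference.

Octahedral (high-spin): t2g^1 e_g^0, CFSE = 1(−0.4) + 0(+0.6) = -0.4Δ_oct = -0.4 × 128 = -51 kJ/mol.
In a tetrahedral site the filling is e^1 t2^0: CFSE(tet) = -0.6Δₜ = -0.6 × (4/9)(128) = -34 kJ/mol.
OSPE = CFSE(oct) − CFSE(tet) = -51 − (-34) = -17 kJ/mol.

-17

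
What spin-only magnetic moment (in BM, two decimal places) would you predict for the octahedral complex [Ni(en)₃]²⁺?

en is neutral, so the +2 overall charge sits on Ni: oxidation state +2.
Ni is in group 10, so Ni²⁺ is d⁸ (10 − 2 = 8).
Configuration: t₂g⁶ eg² → 2 unpaired electrons.
μ(spin-only) = √[2(2+2)] = √8 ≈ 2.83 BM.

2.83 BM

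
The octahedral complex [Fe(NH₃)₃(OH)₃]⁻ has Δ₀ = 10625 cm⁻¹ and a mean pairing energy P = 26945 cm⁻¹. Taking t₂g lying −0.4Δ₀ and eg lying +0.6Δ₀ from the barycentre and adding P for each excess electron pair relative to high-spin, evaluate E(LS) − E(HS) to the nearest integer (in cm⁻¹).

32640

Ligand charges: 3×(+0) from NH₃ and 3×(-1) from OH⁻ sum to -3; with overall charge -1, Fe is +2.
Fe²⁺: group 8, so d-count = 8 − 2 = 6.
High-spin d⁶ fills as t₂g⁴ eg² with CFSE 4(−0.4) + 2(+0.6) = -0.4Δ₀ = -4250 cm⁻¹.
For low-spin the configuration is t₂g⁶ eg⁰: orbital energy -2.4 × 10625 = -25500 cm⁻¹, and 2 additional pairs relative to high-spin add 53890 cm⁻¹, giving 28390 cm⁻¹.
Thus E(LS) − E(HS) = 32640 cm⁻¹.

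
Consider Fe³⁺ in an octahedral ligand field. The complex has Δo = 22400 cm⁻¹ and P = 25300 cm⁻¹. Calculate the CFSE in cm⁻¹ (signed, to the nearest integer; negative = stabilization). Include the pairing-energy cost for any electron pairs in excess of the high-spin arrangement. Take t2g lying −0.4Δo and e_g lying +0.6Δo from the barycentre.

Fe is in group 8, so Fe³⁺ is d⁵ (8 − 3 = 5).
Here Δo < P (22400 < 25300), so the high-spin state is favoured.
Configuration: t2g^3 e_g^2.
Orbital CFSE = 0.0Δo = 0.0 × 22400 = 0 cm⁻¹.
High-spin has no excess pairs, so no pairing correction applies.

0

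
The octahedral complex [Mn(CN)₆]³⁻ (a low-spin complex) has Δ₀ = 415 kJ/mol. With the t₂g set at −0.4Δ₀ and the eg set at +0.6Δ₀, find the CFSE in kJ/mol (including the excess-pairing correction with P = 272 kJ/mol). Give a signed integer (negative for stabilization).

-392

Each CN⁻ contributes -1; 6 × (-1) = -6. With overall charge -3, Mn is in the +3 oxidation state.
Mn³⁺: group 7, so d-count = 7 − 3 = 4.
The d⁴ electrons fill as t₂g⁴ eg⁰.
Orbital CFSE = 4(-0.4) + 0(0.6) = -1.6Δ₀ = -1.6 × 415 = -664 kJ/mol.
Pairing penalty: 1 pair vs 0 in the high-spin reference → 1 extra × P = 272 kJ/mol.
Net CFSE = -664 + 272 = -392 kJ/mol.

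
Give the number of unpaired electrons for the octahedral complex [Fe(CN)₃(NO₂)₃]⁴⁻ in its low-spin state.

Ligand charges: 3×(-1) from CN⁻ and 3×(-1) from NO₂⁻ sum to -6; with overall charge -4, Fe is +2.
Group 8 minus oxidation state +2 gives a d⁶ configuration for Fe²⁺.
Configuration: t₂g⁶ eg⁰, giving 0 unpaired electrons.

0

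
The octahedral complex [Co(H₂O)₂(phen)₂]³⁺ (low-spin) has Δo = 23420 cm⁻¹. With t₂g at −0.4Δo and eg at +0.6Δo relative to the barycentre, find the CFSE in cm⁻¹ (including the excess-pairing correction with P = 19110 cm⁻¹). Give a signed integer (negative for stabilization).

Ligand charges: 2×(+0) from H₂O and 2×(+0) from phen sum to +0; with overall charge +3, Co is +3.
Co sits in group 9; removing 3 electrons leaves Co³⁺ with 9 − 3 = 6 d electrons.
Configuration: t₂g⁶ eg⁰.
The orbital stabilization is -2.4Δo = -2.4 × 23420 = -56208 cm⁻¹.
Pairing penalty: 3 pairs vs 1 in the high-spin reference → 2 extra × P = 38220 cm⁻¹.
Overall CFSE = -56208 + 38220 = -17988 cm⁻¹.

-17988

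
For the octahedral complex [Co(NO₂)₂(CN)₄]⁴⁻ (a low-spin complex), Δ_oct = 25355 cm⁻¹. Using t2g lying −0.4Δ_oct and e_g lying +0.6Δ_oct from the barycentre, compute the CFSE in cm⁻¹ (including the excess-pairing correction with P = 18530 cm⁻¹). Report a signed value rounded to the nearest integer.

Ligand charges: 2×(-1) from NO₂⁻ and 4×(-1) from CN⁻ sum to -6; with overall charge -4, Co is +2.
Co²⁺: group 9, so d-count = 9 − 2 = 7.
Configuration: t2g^6 e_g^1.
Orbital CFSE = 6(-0.4) + 1(0.6) = -1.8Δ_oct = -1.8 × 25355 = -45639 cm⁻¹.
Relative to high-spin t2g^5 e_g^2 (2 paired), the low-spin configuration has 1 additional pair, contributing +1 × 18530 = +18530 cm⁻¹.
Combining: -45639 + 18530 = -27109 cm⁻¹.

-27109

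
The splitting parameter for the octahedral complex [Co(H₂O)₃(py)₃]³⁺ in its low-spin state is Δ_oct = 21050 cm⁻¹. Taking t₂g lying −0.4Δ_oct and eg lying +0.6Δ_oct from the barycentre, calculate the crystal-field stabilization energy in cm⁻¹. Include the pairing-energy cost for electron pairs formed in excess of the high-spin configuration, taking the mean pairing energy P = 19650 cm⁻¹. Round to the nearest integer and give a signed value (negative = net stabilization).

Ligand charges: 3×(+0) from H₂O and 3×(+0) from py sum to +0; with overall charge +3, Co is +3.
Co³⁺: group 9, so d-count = 9 − 3 = 6.
The d⁶ electrons fill as t₂g⁶ eg⁰.
The orbital stabilization is -2.4Δ_oct = -2.4 × 21050 = -50520 cm⁻¹.
Relative to high-spin t₂g⁴ eg² (1 paired), the low-spin configuration has 2 additional pairs, contributing +2 × 19650 = +39300 cm⁻¹.
Combining: -50520 + 39300 = -11220 cm⁻¹.

-11220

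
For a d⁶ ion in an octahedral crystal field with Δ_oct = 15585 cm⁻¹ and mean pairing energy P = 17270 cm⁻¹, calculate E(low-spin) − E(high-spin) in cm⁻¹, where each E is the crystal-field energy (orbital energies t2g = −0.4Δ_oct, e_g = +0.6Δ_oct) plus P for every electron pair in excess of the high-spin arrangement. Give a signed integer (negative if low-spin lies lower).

3370

High-spin d⁶ fills as t2g^4 e_g^2 with CFSE 4(−0.4) + 2(+0.6) = -0.4Δ_oct = -6234 cm⁻¹.
Low-spin t2g^6 e_g^0 gives -2.4Δ_oct = -37404 cm⁻¹, but forming 2 extra pairs costs 2P = 34540 cm⁻¹, so E(LS) = -37404 + 34540 = -2864 cm⁻¹.
E(LS) − E(HS) = -2864 − (-6234) = 3370 cm⁻¹.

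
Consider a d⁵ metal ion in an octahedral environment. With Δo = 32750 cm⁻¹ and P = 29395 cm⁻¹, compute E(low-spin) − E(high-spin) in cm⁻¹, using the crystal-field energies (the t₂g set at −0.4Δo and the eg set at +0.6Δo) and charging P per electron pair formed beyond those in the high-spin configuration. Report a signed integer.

High-spin d⁵ fills as t₂g³ eg² with CFSE 3(−0.4) + 2(+0.6) = 0.0Δo = 0 cm⁻¹.
Low-spin t₂g⁵ eg⁰ gives -2.0Δo = -65500 cm⁻¹, but forming 2 extra pairs costs 2P = 58790 cm⁻¹, so E(LS) = -65500 + 58790 = -6710 cm⁻¹.
Thus E(LS) − E(HS) = -6710 cm⁻¹.

-6710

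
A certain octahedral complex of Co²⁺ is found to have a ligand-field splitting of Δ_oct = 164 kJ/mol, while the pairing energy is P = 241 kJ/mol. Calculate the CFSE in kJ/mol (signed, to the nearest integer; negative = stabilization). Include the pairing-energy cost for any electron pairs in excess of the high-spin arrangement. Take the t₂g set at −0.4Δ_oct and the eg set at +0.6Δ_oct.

Co²⁺: group 9, so d-count = 9 − 2 = 7.
Here Δ_oct < P (164 < 241), so the high-spin state is favoured.
That gives t₂g⁵ eg².
Orbital CFSE = -0.8Δ_oct = -0.8 × 164 = -131 kJ/mol.
High-spin has no excess pairs, so no pairing correction applies.

-131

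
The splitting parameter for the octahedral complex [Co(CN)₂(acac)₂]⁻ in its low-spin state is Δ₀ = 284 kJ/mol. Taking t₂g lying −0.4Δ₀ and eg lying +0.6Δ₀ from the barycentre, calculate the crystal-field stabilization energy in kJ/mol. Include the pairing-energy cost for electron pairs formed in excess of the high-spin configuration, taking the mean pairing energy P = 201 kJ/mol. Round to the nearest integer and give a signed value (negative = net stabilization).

-280

Ligand charges: 2×(-1) from CN⁻ and 2×(-1) from acac⁻ sum to -4; with overall charge -1, Co is +3.
Co is in group 9, so Co³⁺ is d⁶ (9 − 3 = 6).
The d⁶ electrons fill as t₂g⁶ eg⁰.
Orbital CFSE = 6(-0.4) + 0(0.6) = -2.4Δ₀ = -2.4 × 284 = -682 kJ/mol.
Relative to high-spin t₂g⁴ eg² (1 paired), the low-spin configuration has 2 additional pairs, contributing +2 × 201 = +402 kJ/mol.
Combining: -682 + 402 = -280 kJ/mol.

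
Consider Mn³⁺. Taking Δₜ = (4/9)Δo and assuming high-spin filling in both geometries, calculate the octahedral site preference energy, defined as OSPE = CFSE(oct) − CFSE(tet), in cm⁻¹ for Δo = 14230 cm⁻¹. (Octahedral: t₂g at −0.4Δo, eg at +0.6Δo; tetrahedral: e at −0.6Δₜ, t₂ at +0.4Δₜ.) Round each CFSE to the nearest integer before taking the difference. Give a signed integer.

Mn³⁺: group 7, so d-count = 7 − 3 = 4.
Octahedral (high-spin): t2g^3 e_g^1, CFSE = 3(−0.4) + 1(+0.6) = -0.6Δo = -0.6 × 14230 = -8538 cm⁻¹.
Tetrahedral: e^2 t2^2, CFSE = 2(−0.6) + 2(+0.4) = -0.4Δₜ = -0.4 × (4/9) × 14230 = -2530 cm⁻¹.
OSPE = -8538 − (-2530) = -6008 cm⁻¹.

-6008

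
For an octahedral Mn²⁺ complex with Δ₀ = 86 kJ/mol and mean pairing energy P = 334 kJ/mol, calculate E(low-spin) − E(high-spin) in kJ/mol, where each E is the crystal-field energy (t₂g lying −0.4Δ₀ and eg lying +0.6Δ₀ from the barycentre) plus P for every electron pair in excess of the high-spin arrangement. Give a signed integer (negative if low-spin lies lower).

Mn is in group 7, so Mn²⁺ is d⁵ (7 − 2 = 5).
High-spin: t₂g³ eg², CFSE = 0.0Δ₀ = 0 kJ/mol.
For low-spin the configuration is t₂g⁵ eg⁰: orbital energy -2.0 × 86 = -172 kJ/mol, and 2 additional pairs relative to high-spin add 668 kJ/mol, giving 496 kJ/mol.
The difference is 496 − (0) = 496 kJ/mol, so high-spin lies lower.

496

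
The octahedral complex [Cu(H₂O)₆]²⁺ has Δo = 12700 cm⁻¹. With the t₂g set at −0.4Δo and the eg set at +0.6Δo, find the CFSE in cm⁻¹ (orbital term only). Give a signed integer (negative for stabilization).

-7620

H₂O is neutral, so the +2 overall charge sits on Cu: oxidation state +2.
Group 11 minus oxidation state +2 gives a d⁹ configuration for Cu²⁺.
For octahedral d⁹ the high- and low-spin configurations coincide.
The d⁹ electrons fill as t₂g⁶ eg³.
The orbital stabilization is -0.6Δo = -0.6 × 12700 = -7620 cm⁻¹.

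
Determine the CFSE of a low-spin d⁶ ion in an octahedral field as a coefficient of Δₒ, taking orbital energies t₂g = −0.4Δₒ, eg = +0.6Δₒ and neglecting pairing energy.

-2.4 Δₒ

Configuration: t₂g⁶ eg⁰.
CFSE = 6(-0.4Δₒ) + 0(0.6Δₒ) = -2.4Δₒ + 0.0Δₒ = -2.4Δₒ.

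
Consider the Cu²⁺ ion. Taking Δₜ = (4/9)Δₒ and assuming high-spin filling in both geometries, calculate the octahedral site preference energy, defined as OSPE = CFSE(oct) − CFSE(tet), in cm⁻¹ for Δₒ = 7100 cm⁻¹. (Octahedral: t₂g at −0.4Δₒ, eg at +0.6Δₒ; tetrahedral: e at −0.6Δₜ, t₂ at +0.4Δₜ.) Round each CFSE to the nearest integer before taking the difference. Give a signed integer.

Cu²⁺: group 11, so d-count = 11 − 2 = 9.
Octahedral (high-spin): t₂g⁶ eg³, CFSE = 6(−0.4) + 3(+0.6) = -0.6Δₒ = -0.6 × 7100 = -4260 cm⁻¹.
In a tetrahedral site the filling is e⁴ t₂⁵: CFSE(tet) = -0.4Δₜ = -0.4 × (4/9)(7100) = -1262 cm⁻¹.
OSPE = -4260 − (-1262) = -2998 cm⁻¹.

-2998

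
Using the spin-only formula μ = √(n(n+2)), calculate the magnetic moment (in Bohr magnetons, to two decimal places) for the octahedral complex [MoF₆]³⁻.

3.87 Bohr magnetons

Each F⁻ contributes -1; 6 × (-1) = -6. With overall charge -3, Mo is in the +3 oxidation state.
Mo³⁺: group 6, so d-count = 6 − 3 = 3.
For octahedral d³ the high- and low-spin configurations coincide.
Configuration: t₂g³ eg⁰ → 3 unpaired electrons.
μ(spin-only) = √[3(3+2)] = √15 ≈ 3.87 Bohr magnetons.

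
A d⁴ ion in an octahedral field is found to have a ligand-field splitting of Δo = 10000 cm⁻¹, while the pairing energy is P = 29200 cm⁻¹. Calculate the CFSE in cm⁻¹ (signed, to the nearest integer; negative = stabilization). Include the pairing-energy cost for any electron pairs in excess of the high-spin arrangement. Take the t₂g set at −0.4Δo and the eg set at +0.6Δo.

Here Δo < P (10000 < 29200), so the high-spin state is favoured.
Filling d⁴ accordingly: t₂g³ eg¹.
Orbital CFSE = -0.6Δo = -0.6 × 10000 = -6000 cm⁻¹.
High-spin has no excess pairs, so no pairing correction applies.

-6000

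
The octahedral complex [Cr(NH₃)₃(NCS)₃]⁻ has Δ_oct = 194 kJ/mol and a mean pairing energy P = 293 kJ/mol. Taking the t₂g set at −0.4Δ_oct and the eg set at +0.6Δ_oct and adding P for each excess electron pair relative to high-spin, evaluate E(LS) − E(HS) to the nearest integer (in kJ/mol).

Ligand charges: 3×(+0) from NH₃ and 3×(-1) from NCS⁻ sum to -3; with overall charge -1, Cr is +2.
Cr sits in group 6; removing 2 electrons leaves Cr²⁺ with 6 − 2 = 4 d electrons.
High-spin d⁴ fills as t₂g³ eg¹ with CFSE 3(−0.4) + 1(+0.6) = -0.6Δ_oct = -116 kJ/mol.
Low-spin: t₂g⁴ eg⁰, orbital CFSE = -1.6Δ_oct = -310 kJ/mol; plus 1 excess pair × P = +293 kJ/mol; total -17 kJ/mol.
Thus E(LS) − E(HS) = 99 kJ/mol.

99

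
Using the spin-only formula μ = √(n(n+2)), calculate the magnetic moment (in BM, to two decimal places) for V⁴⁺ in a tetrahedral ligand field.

Group 5 minus oxidation state +4 gives a d¹ configuration for V⁴⁺.
Tetrahedral fields are weak (Δₜ ≈ 4/9 Δₒ), so electrons fill high-spin.
Configuration: e¹ t₂⁰ → 1 unpaired electron.
μ(spin-only) = √[1(1+2)] = √3 ≈ 1.73 BM.

1.73 BM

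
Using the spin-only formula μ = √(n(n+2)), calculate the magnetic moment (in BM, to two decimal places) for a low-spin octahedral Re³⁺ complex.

2.83 BM

Group 7 minus oxidation state +3 gives a d⁴ configuration for Re³⁺.
Configuration: t₂g⁴ eg⁰ → 2 unpaired electrons.
μ(spin-only) = √[2(2+2)] = √8 ≈ 2.83 BM.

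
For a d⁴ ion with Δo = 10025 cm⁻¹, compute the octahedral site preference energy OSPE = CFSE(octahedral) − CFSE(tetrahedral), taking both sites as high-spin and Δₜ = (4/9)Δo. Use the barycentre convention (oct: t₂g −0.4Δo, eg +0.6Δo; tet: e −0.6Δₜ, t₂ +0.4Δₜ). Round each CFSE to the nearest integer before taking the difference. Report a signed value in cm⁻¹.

Octahedral high-spin t2g^3 e_g^1: CFSE = -0.6 × 10025 = -6015 cm⁻¹.
In a tetrahedral site the filling is e^2 t2^2: CFSE(tet) = -0.4Δₜ = -0.4 × (4/9)(10025) = -1782 cm⁻¹.
Subtracting, OSPE = -6015 − (-1782) = -4233 cm⁻¹.

-4233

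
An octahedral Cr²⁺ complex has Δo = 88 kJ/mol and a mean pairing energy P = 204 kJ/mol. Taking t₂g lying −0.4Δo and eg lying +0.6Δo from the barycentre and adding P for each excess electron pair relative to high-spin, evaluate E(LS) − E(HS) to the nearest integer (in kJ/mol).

Cr is in group 6, so Cr²⁺ is d⁴ (6 − 2 = 4).
In the high-spin limit (t₂g³ eg¹) the orbital term is -0.6Δo = -53 kJ/mol, with no excess pairing.
Low-spin t₂g⁴ eg⁰ gives -1.6Δo = -141 kJ/mol, but forming 1 extra pair costs 1P = 204 kJ/mol, so E(LS) = -141 + 204 = 63 kJ/mol.
The difference is 63 − (-53) = 116 kJ/mol, so high-spin lies lower.

116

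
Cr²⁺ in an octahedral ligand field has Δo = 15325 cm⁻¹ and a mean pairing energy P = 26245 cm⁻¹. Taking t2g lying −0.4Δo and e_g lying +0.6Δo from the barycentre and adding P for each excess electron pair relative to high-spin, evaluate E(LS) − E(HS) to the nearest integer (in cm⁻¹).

Cr²⁺: group 6, so d-count = 6 − 2 = 4.
High-spin: t2g^3 e_g^1, CFSE = -0.6Δo = -9195 cm⁻¹.
Low-spin: t2g^4 e_g^0, orbital CFSE = -1.6Δo = -24520 cm⁻¹; plus 1 excess pair × P = +26245 cm⁻¹; total 1725 cm⁻¹.
Thus E(LS) − E(HS) = 10920 cm⁻¹.

10920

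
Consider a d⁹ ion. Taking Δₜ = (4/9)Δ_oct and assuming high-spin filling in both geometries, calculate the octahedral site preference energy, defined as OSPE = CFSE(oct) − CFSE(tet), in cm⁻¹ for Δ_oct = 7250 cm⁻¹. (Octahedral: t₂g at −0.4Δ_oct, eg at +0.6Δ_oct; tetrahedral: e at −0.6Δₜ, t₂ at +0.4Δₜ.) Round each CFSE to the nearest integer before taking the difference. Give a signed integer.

In an octahedral site d⁹ (HS) is t₂g⁶ eg³, giving CFSE(oct) = -0.6Δ_oct = -4350 cm⁻¹.
Tetrahedral e⁴ t₂⁵ gives -0.4Δₜ = -0.4 × (4/9) × 7250 = -1289 cm⁻¹.
OSPE = CFSE(oct) − CFSE(tet) = -4350 − (-1289) = -3061 cm⁻¹.

-3061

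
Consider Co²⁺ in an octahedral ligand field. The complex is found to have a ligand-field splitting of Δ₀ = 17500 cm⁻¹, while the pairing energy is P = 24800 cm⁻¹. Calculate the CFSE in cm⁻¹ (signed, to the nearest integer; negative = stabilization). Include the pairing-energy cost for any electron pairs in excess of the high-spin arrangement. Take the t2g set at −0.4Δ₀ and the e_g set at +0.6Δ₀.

-14000

Co is in group 9, so Co²⁺ is d⁷ (9 − 2 = 7).
With Δ₀ < P the complex is high-spin.
Filling d⁷ accordingly: t2g^5 e_g^2.
Orbital CFSE = -0.8Δ₀ = -0.8 × 17500 = -14000 cm⁻¹.
High-spin has no excess pairs, so no pairing correction applies.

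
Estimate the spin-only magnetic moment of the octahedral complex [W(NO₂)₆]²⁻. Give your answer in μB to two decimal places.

Each NO₂⁻ contributes -1; 6 × (-1) = -6. With overall charge -2, W is in the +4 oxidation state.
Group 6 minus oxidation state +4 gives a d² configuration for W⁴⁺.
For octahedral d² the high- and low-spin configurations coincide.
Configuration: t2g^2 e_g^0 → 2 unpaired electrons.
μ(spin-only) = √[2(2+2)] = √8 ≈ 2.83 μB.

2.83 μB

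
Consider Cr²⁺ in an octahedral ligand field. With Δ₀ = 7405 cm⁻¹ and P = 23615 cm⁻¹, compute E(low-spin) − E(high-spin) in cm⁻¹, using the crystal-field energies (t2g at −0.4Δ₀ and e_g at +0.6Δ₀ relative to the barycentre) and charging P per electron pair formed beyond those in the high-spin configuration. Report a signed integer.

16210

Group 6 minus oxidation state +2 gives a d⁴ configuration for Cr²⁺.
In the high-spin limit (t2g^3 e_g^1) the orbital term is -0.6Δ₀ = -4443 cm⁻¹, with no excess pairing.
Low-spin t2g^4 e_g^0 gives -1.6Δ₀ = -11848 cm⁻¹, but forming 1 extra pair costs 1P = 23615 cm⁻¹, so E(LS) = -11848 + 23615 = 11767 cm⁻¹.
Thus E(LS) − E(HS) = 16210 cm⁻¹.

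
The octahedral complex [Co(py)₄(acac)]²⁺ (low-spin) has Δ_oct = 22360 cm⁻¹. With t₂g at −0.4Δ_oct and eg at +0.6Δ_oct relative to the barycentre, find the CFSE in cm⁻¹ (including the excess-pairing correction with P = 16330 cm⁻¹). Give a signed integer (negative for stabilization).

-21004

Ligand charges: 4×(+0) from py and 1×(-1) from acac⁻ sum to -1; with overall charge +2, Co is +3.
Co sits in group 9; removing 3 electrons leaves Co³⁺ with 9 − 3 = 6 d electrons.
Configuration: t₂g⁶ eg⁰.
The orbital stabilization is -2.4Δ_oct = -2.4 × 22360 = -53664 cm⁻¹.
Pairing penalty: 3 pairs vs 1 in the high-spin reference → 2 extra × P = 32660 cm⁻¹.
Combining: -53664 + 32660 = -21004 cm⁻¹.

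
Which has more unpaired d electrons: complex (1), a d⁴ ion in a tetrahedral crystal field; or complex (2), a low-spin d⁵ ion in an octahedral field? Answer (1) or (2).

(1)

(1): Tetrahedral fields are weak (Δₜ ≈ 4/9 Δₒ), so electrons fill high-spin; e^2 t2^2 → 4 unpaired.
(2): t2g^5 e_g^0 → 1 unpaired.
So (1) has more unpaired electrons.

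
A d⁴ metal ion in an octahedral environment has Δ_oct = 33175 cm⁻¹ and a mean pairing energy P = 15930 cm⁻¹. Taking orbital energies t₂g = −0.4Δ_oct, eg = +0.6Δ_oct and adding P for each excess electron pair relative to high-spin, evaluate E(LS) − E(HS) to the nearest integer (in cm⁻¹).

-17245

In the high-spin limit (t₂g³ eg¹) the orbital term is -0.6Δ_oct = -19905 cm⁻¹, with no excess pairing.
Low-spin: t₂g⁴ eg⁰, orbital CFSE = -1.6Δ_oct = -53080 cm⁻¹; plus 1 excess pair × P = +15930 cm⁻¹; total -37150 cm⁻¹.
E(LS) − E(HS) = -37150 − (-19905) = -17245 cm⁻¹.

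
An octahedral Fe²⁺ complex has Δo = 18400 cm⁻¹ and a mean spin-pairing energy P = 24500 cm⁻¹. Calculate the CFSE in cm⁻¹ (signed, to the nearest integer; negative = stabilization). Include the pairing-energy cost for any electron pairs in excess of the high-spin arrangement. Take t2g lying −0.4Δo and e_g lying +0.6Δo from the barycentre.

-7360

Group 8 minus oxidation state +2 gives a d⁶ configuration for Fe²⁺.
Since Δo = 18400 cm⁻¹ < P = 24500 cm⁻¹, the complex adopts the high-spin configuration.
Filling d⁶ accordingly: t2g^4 e_g^2.
Orbital CFSE = -0.4Δo = -0.4 × 18400 = -7360 cm⁻¹.
High-spin has no excess pairs, so no pairing correction applies.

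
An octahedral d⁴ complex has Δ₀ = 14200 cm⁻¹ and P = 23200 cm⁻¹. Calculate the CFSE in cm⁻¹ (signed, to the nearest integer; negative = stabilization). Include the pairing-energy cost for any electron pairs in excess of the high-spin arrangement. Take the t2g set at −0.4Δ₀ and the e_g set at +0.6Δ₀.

Since Δ₀ = 14200 cm⁻¹ < P = 23200 cm⁻¹, the complex adopts the high-spin configuration.
That gives t2g^3 e_g^1.
Orbital CFSE = -0.6Δ₀ = -0.6 × 14200 = -8520 cm⁻¹.
High-spin has no excess pairs, so no pairing correction applies.

-8520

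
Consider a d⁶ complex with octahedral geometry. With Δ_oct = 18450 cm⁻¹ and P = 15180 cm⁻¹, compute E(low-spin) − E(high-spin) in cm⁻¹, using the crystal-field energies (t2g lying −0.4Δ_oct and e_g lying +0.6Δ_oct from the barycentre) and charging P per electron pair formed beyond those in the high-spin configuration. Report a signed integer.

In the high-spin limit (t2g^4 e_g^2) the orbital term is -0.4Δ_oct = -7380 cm⁻¹, with no excess pairing.
For low-spin the configuration is t2g^6 e_g^0: orbital energy -2.4 × 18450 = -44280 cm⁻¹, and 2 additional pairs relative to high-spin add 30360 cm⁻¹, giving -13920 cm⁻¹.
Thus E(LS) − E(HS) = -6540 cm⁻¹.

-6540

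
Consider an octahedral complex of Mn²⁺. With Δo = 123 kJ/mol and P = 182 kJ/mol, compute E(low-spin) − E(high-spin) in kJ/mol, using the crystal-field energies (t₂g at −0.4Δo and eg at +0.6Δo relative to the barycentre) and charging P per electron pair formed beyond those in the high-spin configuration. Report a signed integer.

Mn²⁺: group 7, so d-count = 7 − 2 = 5.
High-spin d⁵ fills as t₂g³ eg² with CFSE 3(−0.4) + 2(+0.6) = 0.0Δo = 0 kJ/mol.
Low-spin: t₂g⁵ eg⁰, orbital CFSE = -2.0Δo = -246 kJ/mol; plus 2 excess pairs × P = +364 kJ/mol; total 118 kJ/mol.
E(LS) − E(HS) = 118 − (0) = 118 kJ/mol.

118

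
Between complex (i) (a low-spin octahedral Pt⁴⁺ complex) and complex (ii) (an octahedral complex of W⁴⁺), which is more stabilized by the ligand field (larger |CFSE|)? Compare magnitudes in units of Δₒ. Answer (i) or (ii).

(i): Group 10 minus oxidation state +4 gives a d⁶ configuration for Pt⁴⁺; t₂g⁶ eg⁰, CFSE = -2.4Δₒ.
(ii): W⁴⁺: group 6, so d-count = 6 − 4 = 2; For octahedral d² the high- and low-spin configurations coincide; t2g^2 e_g^0, CFSE = -0.8Δₒ.
So (i) has the larger |CFSE|.

(i)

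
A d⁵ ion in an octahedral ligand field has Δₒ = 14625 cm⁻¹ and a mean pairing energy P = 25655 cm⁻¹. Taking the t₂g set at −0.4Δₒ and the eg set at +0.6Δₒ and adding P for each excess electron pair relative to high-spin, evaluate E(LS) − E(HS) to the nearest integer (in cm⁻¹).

High-spin d⁵ fills as t₂g³ eg² with CFSE 3(−0.4) + 2(+0.6) = 0.0Δₒ = 0 cm⁻¹.
Low-spin: t₂g⁵ eg⁰, orbital CFSE = -2.0Δₒ = -29250 cm⁻¹; plus 2 excess pairs × P = +51310 cm⁻¹; total 22060 cm⁻¹.
E(LS) − E(HS) = 22060 − (0) = 22060 cm⁻¹.

22060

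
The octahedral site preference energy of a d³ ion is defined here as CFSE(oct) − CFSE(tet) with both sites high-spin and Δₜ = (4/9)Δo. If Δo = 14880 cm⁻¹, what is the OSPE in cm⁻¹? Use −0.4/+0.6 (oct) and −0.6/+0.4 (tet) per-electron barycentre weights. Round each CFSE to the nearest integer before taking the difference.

-12565

Octahedral (high-spin): t2g^3 e_g^0, CFSE = 3(−0.4) + 0(+0.6) = -1.2Δo = -1.2 × 14880 = -17856 cm⁻¹.
In a tetrahedral site the filling is e^2 t2^1: CFSE(tet) = -0.8Δₜ = -0.8 × (4/9)(14880) = -5291 cm⁻¹.
OSPE = CFSE(oct) − CFSE(tet) = -17856 − (-5291) = -12565 cm⁻¹.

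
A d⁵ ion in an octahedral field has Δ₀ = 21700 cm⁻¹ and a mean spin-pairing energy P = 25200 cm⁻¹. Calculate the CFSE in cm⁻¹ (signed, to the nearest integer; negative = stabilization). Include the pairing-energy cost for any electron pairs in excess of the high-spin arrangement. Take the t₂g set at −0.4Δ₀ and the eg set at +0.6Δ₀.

0

Here Δ₀ < P (21700 < 25200), so the high-spin state is favoured.
Configuration: t₂g³ eg².
Orbital CFSE = 0.0Δ₀ = 0.0 × 21700 = 0 cm⁻¹.
High-spin has no excess pairs, so no pairing correction applies.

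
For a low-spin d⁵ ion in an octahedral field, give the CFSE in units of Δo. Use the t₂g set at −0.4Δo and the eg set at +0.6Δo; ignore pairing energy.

-2.0 Δo

Configuration: t₂g⁵ eg⁰.
CFSE = 5(-0.4Δo) + 0(0.6Δo) = -2.0Δo + 0.0Δo = -2.0Δo.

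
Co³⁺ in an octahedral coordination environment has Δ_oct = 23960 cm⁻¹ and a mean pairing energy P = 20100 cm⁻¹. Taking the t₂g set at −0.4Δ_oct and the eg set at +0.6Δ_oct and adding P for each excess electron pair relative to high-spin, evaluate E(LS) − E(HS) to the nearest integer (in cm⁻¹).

Co is in group 9, so Co³⁺ is d⁶ (9 − 3 = 6).
High-spin d⁶ fills as t₂g⁴ eg² with CFSE 4(−0.4) + 2(+0.6) = -0.4Δ_oct = -9584 cm⁻¹.
For low-spin the configuration is t₂g⁶ eg⁰: orbital energy -2.4 × 23960 = -57504 cm⁻¹, and 2 additional pairs relative to high-spin add 40200 cm⁻¹, giving -17304 cm⁻¹.
The difference is -17304 − (-9584) = -7720 cm⁻¹, so low-spin lies lower.

-7720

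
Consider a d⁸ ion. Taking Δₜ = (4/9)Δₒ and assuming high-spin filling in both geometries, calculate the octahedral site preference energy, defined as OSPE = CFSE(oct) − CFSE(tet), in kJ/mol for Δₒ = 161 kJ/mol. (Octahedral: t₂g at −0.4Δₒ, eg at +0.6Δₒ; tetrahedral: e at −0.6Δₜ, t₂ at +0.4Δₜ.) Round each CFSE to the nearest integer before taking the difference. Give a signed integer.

-136

In an octahedral site d⁸ (HS) is t2g^6 e_g^2, giving CFSE(oct) = -1.2Δₒ = -193 kJ/mol.
In a tetrahedral site the filling is e^4 t2^4: CFSE(tet) = -0.8Δₜ = -0.8 × (4/9)(161) = -57 kJ/mol.
Subtracting, OSPE = -193 − (-57) = -136 kJ/mol.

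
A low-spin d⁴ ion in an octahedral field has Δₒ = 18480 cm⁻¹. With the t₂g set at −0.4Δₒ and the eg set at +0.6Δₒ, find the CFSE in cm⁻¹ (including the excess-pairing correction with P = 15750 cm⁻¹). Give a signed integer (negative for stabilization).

-13818

Configuration: t₂g⁴ eg⁰.
CFSE(orbital) = 4×(-0.4Δₒ) + 0×(0.6Δₒ) = -1.6Δₒ; with Δₒ = 18480 cm⁻¹ that is -29568 cm⁻¹.
Pairing penalty: 1 pair vs 0 in the high-spin reference → 1 extra × P = 15750 cm⁻¹.
Combining: -29568 + 15750 = -13818 cm⁻¹.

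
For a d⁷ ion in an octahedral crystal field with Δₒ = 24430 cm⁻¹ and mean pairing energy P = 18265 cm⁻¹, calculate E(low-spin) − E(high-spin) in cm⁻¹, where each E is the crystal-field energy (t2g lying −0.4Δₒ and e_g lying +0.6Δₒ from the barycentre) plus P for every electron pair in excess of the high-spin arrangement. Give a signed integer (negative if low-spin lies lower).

-6165

In the high-spin limit (t2g^5 e_g^2) the orbital term is -0.8Δₒ = -19544 cm⁻¹, with no excess pairing.
Low-spin t2g^6 e_g^1 gives -1.8Δₒ = -43974 cm⁻¹, but forming 1 extra pair costs 1P = 18265 cm⁻¹, so E(LS) = -43974 + 18265 = -25709 cm⁻¹.
E(LS) − E(HS) = -25709 − (-19544) = -6165 cm⁻¹.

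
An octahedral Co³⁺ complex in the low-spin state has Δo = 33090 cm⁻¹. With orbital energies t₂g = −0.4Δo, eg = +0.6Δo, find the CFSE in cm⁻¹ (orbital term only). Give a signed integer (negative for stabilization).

-79416

Co sits in group 9; removing 3 electrons leaves Co³⁺ with 9 − 3 = 6 d electrons.
Electron filling gives t₂g⁶ eg⁰.
CFSE(orbital) = 6×(-0.4Δo) + 0×(0.6Δo) = -2.4Δo; with Δo = 33090 cm⁻¹ that is -79416 cm⁻¹.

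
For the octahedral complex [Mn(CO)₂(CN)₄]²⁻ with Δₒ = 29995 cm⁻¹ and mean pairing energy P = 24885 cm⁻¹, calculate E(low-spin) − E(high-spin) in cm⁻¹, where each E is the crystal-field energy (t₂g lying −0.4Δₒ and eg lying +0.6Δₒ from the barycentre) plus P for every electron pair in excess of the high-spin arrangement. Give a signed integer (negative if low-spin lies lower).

-10220

Ligand charges: 2×(+0) from CO and 4×(-1) from CN⁻ sum to -4; with overall charge -2, Mn is +2.
Mn²⁺: group 7, so d-count = 7 − 2 = 5.
High-spin: t₂g³ eg², CFSE = 0.0Δₒ = 0 cm⁻¹.
Low-spin: t₂g⁵ eg⁰, orbital CFSE = -2.0Δₒ = -59990 cm⁻¹; plus 2 excess pairs × P = +49770 cm⁻¹; total -10220 cm⁻¹.
The difference is -10220 − (0) = -10220 cm⁻¹, so low-spin lies lower.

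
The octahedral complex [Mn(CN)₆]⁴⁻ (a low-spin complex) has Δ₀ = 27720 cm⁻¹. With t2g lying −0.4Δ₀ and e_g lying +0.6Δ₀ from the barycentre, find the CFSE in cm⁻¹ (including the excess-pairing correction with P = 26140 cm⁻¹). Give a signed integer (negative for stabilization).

Each CN⁻ contributes -1; 6 × (-1) = -6. With overall charge -4, Mn is in the +2 oxidation state.
Mn sits in group 7; removing 2 electrons leaves Mn²⁺ with 7 − 2 = 5 d electrons.
The d⁵ electrons fill as t2g^5 e_g^0.
The orbital stabilization is -2.0Δ₀ = -2.0 × 27720 = -55440 cm⁻¹.
High-spin d⁵ would be t2g^3 e_g^2 with 0 pairs; low-spin has 2, so 2 excess pairs cost +2P = +52280 cm⁻¹.
Combining: -55440 + 52280 = -3160 cm⁻¹.

-3160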